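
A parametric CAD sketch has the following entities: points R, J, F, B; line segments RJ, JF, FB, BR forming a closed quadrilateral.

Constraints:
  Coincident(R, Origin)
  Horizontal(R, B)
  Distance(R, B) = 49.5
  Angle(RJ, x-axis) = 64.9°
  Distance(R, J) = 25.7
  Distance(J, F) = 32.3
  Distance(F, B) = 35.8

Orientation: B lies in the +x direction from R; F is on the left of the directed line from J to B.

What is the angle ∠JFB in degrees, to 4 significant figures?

82.71°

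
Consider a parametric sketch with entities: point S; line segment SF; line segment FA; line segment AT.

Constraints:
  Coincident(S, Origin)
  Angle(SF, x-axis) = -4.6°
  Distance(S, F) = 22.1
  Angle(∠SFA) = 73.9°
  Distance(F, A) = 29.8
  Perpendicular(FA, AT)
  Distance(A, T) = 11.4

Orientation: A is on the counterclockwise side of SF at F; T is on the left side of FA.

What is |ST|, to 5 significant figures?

25.632

S is at the origin; SF runs at -4.6° with length 22.1, so F = 22.1·(cos -4.6°, sin -4.6°) = (22.029, -1.7724). ∠SFA = 73.9°, so FA runs at -4.6° + (180° − 73.9°) = 101.50° from the x-axis; with |FA| = 29.8, A = F + 29.8·(cos 101.50°, sin 101.50°) = (16.088, 27.429). FA ⟂ AT; with |AT| = 11.4 on the left of FA, T = A + 11.4·(-0.97992, -0.19937) = (4.9165, 25.157). Then |ST| = |T − S| = 25.632.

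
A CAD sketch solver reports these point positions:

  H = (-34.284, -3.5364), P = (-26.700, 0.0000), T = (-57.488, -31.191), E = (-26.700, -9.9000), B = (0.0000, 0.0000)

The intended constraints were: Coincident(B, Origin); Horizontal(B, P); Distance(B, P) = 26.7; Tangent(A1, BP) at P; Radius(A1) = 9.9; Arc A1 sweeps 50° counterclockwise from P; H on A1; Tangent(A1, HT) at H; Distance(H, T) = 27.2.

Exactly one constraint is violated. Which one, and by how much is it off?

Distance(H, T) = 27.2 — off by 8.90.

B = (0.00, 0.00) ✓; B.y = 0.00, P.y = 0.00 ✓; |BP| = 26.70 ✓; ∠(EP, PB) = 90.00° ✓; |EP| = 9.900 ✓; bearing(E→H) − bearing(E→P) = 50.00° ✓; |EH| = 9.900 ✓; ∠(EH, HT) = 90.00° ✓; |HT| = 36.10 ✗.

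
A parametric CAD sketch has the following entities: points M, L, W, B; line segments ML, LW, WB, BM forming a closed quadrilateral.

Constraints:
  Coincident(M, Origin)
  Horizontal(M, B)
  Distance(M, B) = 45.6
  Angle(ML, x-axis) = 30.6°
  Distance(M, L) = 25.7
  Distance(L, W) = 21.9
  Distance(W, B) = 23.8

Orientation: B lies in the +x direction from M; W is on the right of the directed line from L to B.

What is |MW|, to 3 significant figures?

25.1

M is at the origin; MB is horizontal with |MB| = 45.6 and B in +x, so B = (45.6, 0). ML runs at 30.6° with |ML| = 25.7, so L = (22.1, 13.1). W is determined by |LW| = 21.9 and |WB| = 23.8 together: it lies at the intersection of circle(L, 21.9) and circle(B, 23.8). With |LB| = 26.9, the foot of the radical line on LB is 11.8 from L and the perpendicular offset is √(21.9² − 11.8²) = 18.4. Taking the right-of-LB solution: W = (23.5, -8.78).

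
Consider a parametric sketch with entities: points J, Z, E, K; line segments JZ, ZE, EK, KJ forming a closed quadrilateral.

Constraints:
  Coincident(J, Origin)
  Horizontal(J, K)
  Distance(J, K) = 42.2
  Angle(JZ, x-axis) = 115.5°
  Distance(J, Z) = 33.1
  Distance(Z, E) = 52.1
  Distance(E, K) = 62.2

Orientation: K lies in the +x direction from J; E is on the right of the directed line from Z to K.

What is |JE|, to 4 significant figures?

27.31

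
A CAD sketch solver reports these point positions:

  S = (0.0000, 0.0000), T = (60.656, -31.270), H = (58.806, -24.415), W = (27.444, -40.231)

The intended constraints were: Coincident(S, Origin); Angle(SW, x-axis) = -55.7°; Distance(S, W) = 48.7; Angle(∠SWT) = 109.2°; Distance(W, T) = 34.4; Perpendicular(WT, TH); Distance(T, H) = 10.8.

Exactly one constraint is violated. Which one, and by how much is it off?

Distance(T, H) = 10.8 — off by 3.70.

S = (0.00, 0.00) ✓; SW at -55.70° ✓; |SW| = 48.70 ✓; ∠SWT = 109.2° ✓; |WT| = 34.40 ✓; ∠(WT, TH) = 90.00° ✓; |TH| = 7.100 ✗.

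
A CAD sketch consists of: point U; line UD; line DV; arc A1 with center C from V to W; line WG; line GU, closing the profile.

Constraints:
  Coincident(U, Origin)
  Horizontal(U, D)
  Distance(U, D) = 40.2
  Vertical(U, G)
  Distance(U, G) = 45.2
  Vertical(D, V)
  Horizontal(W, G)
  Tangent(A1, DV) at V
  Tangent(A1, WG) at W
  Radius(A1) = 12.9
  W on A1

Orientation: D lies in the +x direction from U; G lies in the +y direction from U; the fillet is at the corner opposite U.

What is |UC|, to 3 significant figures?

42.3

UG is vertical with |UG| = 45.2 and G on the +y side, so G = (0.00, 45.2). The virtual corner opposite U is at (40.2, 45.2). Tangency of A1 to DV means the radius CV is perpendicular to DV and the tangent condition forces CW to be normal to WG, with radius 12.9, so the center C sits 12.9 in from both sides at C = (27.3, 32.3). Then |UC| = |C − U| = 42.3.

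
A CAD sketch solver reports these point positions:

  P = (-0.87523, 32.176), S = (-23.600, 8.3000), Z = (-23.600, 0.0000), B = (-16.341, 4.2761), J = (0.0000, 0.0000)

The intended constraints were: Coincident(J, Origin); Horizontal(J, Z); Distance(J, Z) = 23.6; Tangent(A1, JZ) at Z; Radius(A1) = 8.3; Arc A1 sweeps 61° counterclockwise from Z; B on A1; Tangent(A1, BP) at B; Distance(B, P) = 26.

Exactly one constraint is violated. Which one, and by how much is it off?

Distance(B, P) = 26 — off by 5.90.

J = (0.00, 0.00) ✓; J.y = 0.00, Z.y = 0.00 ✓; |JZ| = 23.60 ✓; ∠(SZ, ZJ) = 90.00° ✓; |SZ| = 8.300 ✓; bearing(S→B) − bearing(S→Z) = 61.00° ✓; |SB| = 8.300 ✓; ∠(SB, BP) = 90.00° ✓; |BP| = 31.90 ✗.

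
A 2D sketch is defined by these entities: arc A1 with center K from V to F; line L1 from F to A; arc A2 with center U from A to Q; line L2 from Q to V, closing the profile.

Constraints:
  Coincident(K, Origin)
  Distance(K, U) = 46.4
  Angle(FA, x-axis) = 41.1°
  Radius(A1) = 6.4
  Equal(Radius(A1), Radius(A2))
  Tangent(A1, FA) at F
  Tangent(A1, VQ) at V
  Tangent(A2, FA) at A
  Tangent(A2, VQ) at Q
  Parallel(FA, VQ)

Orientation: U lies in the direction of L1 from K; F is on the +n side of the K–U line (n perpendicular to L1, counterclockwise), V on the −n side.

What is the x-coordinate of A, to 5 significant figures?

30.758

The slot axis is L1's direction at 41.1°, so u = (cos 41.1°, sin 41.1°) = (0.75356, 0.65738) and n = (−sin 41.1°, cos 41.1°) = (-0.65738, 0.75356). K is at the origin and U lies 46.4 along u from K, so U = 46.4·u = (34.965, 30.502). Tangency of A1 to both parallel lines with radius 6.4 puts F and V at K ± 6.4·n: F = (-4.2072, 4.8228), V = (4.2072, -4.8228). Equal radii place A and Q the same way about U: A = U + 6.4·n = (30.758, 35.325), Q = U − 6.4·n = (39.173, 25.679). So A.x = 30.758.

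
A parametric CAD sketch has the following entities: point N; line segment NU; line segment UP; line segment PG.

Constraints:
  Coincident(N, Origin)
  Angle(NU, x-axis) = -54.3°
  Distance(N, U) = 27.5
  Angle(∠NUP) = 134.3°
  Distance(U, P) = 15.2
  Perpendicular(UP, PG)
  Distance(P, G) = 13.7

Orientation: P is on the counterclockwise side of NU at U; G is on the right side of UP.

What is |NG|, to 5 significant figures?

47.939

N is at the origin; NU runs at -54.3° with length 27.5, so U = 27.5·(cos -54.3°, sin -54.3°) = (16.047, -22.332). ∠NUP = 134.3°, so UP runs at -54.3° + (180° − 134.3°) = -8.6000° from the x-axis; with |UP| = 15.2, P = U + 15.2·(cos -8.6000°, sin -8.6000°) = (31.076, -24.605). UP is perpendicular to PG; with |PG| = 13.7 on the right of UP, G = P + 13.7·(-0.14954, -0.98876) = (29.028, -38.151). Then |NG| = |G − N| = 47.939.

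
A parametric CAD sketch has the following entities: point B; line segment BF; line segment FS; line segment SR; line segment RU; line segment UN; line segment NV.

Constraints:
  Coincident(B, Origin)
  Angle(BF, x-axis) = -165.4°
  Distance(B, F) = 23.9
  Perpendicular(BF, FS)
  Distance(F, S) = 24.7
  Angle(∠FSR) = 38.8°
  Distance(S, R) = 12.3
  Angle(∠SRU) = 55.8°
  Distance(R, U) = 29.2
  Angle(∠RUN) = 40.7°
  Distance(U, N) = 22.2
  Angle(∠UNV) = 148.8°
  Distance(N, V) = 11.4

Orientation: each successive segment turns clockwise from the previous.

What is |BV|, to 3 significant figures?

36.4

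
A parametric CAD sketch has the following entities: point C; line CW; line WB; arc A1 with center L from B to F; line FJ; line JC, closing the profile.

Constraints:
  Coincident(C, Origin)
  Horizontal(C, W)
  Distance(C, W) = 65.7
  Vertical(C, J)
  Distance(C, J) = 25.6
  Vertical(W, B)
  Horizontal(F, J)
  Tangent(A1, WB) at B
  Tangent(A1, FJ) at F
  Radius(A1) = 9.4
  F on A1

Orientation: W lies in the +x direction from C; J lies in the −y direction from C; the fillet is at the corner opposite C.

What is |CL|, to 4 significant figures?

58.58

C is at the origin; C and W share the same y with |CW| = 65.7 and W on the +x side, so W = (65.70, 0.000). C and J share the same x with |CJ| = 25.6 and J on the −y side, so J = (0.000, -25.60). The virtual corner opposite C is at (65.70, -25.60). The tangent condition forces LB to be normal to WB and tangency of A1 to FJ means the radius LF is perpendicular to FJ, with radius 9.4, so the center L sits 9.4 in from both sides at L = (56.30, -16.20). Then |CL| = |L − C| = 58.58.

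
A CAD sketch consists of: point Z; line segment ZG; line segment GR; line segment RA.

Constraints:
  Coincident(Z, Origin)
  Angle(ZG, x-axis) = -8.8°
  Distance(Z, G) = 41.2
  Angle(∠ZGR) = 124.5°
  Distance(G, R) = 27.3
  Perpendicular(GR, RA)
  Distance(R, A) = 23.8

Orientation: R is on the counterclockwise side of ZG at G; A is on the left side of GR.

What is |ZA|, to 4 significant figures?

51.64

∠ZGR = 124.5°, so GR runs at -8.8° + (180° − 124.5°) = 46.70° from the x-axis; with |GR| = 27.3, R = G + 27.3·(cos 46.70°, sin 46.70°) = (59.44, 13.57). GR is perpendicular to RA; with |RA| = 23.8 on the left of GR, A = R + 23.8·(-0.7278, 0.6858) = (42.12, 29.89). Then |ZA| = |A − Z| = 51.64.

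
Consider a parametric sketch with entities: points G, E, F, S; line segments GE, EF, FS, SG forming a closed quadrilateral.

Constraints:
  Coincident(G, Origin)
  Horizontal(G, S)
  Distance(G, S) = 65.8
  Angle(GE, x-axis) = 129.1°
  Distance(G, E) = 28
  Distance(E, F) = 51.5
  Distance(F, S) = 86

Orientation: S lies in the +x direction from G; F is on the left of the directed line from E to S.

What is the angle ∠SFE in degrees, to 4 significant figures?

72.86°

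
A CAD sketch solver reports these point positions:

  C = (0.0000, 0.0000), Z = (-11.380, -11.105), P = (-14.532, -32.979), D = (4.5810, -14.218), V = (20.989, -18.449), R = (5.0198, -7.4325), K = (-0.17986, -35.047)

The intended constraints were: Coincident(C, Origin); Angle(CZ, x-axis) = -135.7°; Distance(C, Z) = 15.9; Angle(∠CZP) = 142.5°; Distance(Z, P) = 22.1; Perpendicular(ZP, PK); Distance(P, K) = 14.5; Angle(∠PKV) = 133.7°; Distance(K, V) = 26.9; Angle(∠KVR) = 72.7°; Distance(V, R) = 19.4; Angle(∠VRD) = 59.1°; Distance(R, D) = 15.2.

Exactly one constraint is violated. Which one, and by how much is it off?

Distance(R, D) = 15.2 — off by 8.40.

C = (0.00, 0.00) ✓; CZ at -135.7° ✓; |CZ| = 15.90 ✓; ∠CZP = 142.5° ✓; |ZP| = 22.10 ✓; ∠(ZP, PK) = 90.00° ✓; |PK| = 14.50 ✓; ∠PKV = 133.7° ✓; |KV| = 26.90 ✓; ∠KVR = 72.70° ✓; |VR| = 19.40 ✓; ∠VRD = 59.10° ✓; |RD| = 6.800 ✗.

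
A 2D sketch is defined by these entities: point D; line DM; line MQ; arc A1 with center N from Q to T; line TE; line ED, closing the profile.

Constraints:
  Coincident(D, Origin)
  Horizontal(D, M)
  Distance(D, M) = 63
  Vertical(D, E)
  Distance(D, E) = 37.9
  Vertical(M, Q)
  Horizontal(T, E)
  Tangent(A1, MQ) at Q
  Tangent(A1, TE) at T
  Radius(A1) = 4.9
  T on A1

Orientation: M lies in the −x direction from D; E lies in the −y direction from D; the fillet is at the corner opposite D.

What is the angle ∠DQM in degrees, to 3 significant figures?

62.4°

D is at the origin; D and M share the same y with |DM| = 63.0 and M on the −x side, so M = (-63.0, 0.00). D and E share the same x with |DE| = 37.9 and E on the −y side, so E = (0.00, -37.9). The virtual corner opposite D is at (-63.0, -37.9). A1 meets MQ tangentially, so NQ is at right angles to MQ and the tangent condition forces NT to be normal to TE, with radius 4.9, so the center N sits 4.9 in from both sides at N = (-58.1, -33.0). That places the tangent points at Q = (-63.0, -33.0) on MQ and T = (-58.1, -37.9) on TE. Then cos ∠DQM = QD·QM / (|QD||QM|), giving 62.4°.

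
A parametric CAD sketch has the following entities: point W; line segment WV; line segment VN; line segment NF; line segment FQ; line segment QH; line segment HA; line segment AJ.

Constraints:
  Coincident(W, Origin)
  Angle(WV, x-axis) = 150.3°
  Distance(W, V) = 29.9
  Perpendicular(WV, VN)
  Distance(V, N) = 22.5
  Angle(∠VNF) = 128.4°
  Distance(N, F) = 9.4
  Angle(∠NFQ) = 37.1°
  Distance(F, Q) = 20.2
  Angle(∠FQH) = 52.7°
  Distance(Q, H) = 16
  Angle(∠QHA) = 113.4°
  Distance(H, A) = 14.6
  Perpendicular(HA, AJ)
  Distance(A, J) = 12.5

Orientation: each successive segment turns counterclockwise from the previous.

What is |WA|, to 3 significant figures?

45.9

W is at the origin; WV runs at 150.3° with length 29.9, so V = (-26.0, 14.8). WV is perpendicular to VN, so VN runs at -120°; with |VN| = 22.5, N = (-37.1, -4.73). ∠VNF = 128.4° gives NF at -68.1° from the x-axis; with |NF| = 9.4, F = (-33.6, -13.5). ∠NFQ = 37.1° gives FQ at 74.8° from the x-axis; with |FQ| = 20.2, Q = (-28.3, 6.04). ∠FQH = 52.7° gives QH at -158° from the x-axis; with |QH| = 16.0, H = (-43.1, 0.0221). ∠QHA = 113.4° gives HA at -91.3° from the x-axis; with |HA| = 14.6, A = (-43.5, -14.6). Then |WA| = |A − W| = 45.9.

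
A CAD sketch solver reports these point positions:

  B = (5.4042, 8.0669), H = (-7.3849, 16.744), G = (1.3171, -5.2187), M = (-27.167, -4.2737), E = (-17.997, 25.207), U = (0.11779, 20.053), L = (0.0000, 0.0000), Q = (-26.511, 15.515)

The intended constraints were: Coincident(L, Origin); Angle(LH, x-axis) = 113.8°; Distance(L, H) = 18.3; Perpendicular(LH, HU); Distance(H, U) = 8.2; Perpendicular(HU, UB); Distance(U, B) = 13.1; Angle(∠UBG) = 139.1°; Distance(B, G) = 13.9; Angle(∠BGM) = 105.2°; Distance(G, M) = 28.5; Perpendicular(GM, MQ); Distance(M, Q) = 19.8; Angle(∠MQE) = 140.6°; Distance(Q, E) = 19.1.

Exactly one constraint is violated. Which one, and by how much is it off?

Distance(Q, E) = 19.1 — off by 6.20.

L = (0.00, 0.00) ✓; LH at 113.8° ✓; |LH| = 18.30 ✓; ∠(LH, HU) = 90.00° ✓; |HU| = 8.200 ✓; ∠(HU, UB) = 90.00° ✓; |UB| = 13.10 ✓; ∠UBG = 139.1° ✓; |BG| = 13.90 ✓; ∠BGM = 105.2° ✓; |GM| = 28.50 ✓; ∠(GM, MQ) = 90.00° ✓; |MQ| = 19.80 ✓; ∠MQE = 140.6° ✓; |QE| = 12.90 ✗.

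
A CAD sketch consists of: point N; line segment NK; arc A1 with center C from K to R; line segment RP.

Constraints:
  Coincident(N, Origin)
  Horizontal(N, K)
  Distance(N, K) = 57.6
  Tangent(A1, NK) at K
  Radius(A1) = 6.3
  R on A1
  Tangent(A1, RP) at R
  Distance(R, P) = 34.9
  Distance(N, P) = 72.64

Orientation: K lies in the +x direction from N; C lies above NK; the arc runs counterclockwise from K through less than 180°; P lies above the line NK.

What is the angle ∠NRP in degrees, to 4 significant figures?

89.12°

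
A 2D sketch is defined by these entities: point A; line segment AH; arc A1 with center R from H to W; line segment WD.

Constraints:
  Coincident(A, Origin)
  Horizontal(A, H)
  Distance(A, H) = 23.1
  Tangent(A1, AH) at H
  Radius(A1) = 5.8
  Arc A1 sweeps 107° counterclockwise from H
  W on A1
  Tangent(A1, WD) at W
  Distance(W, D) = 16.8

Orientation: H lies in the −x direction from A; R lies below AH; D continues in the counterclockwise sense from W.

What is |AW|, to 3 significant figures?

29.6

A is at the origin; A and H share the same y with |AH| = 23.1 and H on the −x side, so H = (-23.1, 0.00). Since A1 is tangent to AH there, RH ⟂ AH, so R = H + (0, -5.8) = (-23.1, -5.80). On A1, H sits at bearing 90° from R; a 107° counterclockwise sweep puts W at bearing 197°, so W = R + 5.8·(cos 197°, sin 197°) = (-28.6, -7.50). Then |AW| = |W − A| = 29.6.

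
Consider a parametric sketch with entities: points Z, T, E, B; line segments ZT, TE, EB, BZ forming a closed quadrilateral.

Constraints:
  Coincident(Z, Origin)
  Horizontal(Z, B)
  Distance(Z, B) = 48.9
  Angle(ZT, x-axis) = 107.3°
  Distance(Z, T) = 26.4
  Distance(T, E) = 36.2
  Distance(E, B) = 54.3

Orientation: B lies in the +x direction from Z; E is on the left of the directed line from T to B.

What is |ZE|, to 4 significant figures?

51.34

Checks: |TE| = 36.20 ✓; |EB| = 54.30 ✓.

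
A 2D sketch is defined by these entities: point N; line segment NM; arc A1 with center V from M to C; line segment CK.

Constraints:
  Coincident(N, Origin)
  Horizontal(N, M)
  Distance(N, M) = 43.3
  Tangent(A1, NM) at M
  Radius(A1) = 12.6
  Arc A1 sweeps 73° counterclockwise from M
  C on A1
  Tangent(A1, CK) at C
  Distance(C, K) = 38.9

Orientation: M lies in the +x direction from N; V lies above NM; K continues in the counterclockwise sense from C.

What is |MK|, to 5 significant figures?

51.724

N is at the origin; NM is horizontal with |NM| = 43.3 and M on the +x side, so M = (43.300, 0.0000). Tangency of A1 to NM means the radius VM is perpendicular to NM, so V = M + (0, 12.6) = (43.300, 12.600). On A1, M sits at bearing -90° from V; a 73° counterclockwise sweep puts C at bearing -17°, so C = V + 12.6·(cos -17°, sin -17°) = (55.349, 8.9161). Since A1 is tangent to CK there, VC ⟂ CK, so CK runs along (−sin -17°, cos -17°); with |CK| = 38.9, K = (66.723, 46.116). Then |MK| = |K − M| = 51.724.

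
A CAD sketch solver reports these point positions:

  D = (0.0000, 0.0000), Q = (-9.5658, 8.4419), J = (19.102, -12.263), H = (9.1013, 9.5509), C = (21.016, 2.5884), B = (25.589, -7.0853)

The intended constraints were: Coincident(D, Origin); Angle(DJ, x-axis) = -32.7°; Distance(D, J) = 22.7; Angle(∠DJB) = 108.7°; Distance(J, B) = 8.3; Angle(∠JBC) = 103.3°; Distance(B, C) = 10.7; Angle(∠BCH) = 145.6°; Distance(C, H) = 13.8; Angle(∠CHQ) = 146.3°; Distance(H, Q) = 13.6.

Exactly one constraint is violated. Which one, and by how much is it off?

Distance(H, Q) = 13.6 — off by 5.10.

D = (0.00, 0.00) ✓; DJ at -32.70° ✓; |DJ| = 22.70 ✓; ∠DJB = 108.7° ✓; |JB| = 8.300 ✓; ∠JBC = 103.3° ✓; |BC| = 10.70 ✓; ∠BCH = 145.6° ✓; |CH| = 13.80 ✓; ∠CHQ = 146.3° ✓; |HQ| = 18.70 ✗.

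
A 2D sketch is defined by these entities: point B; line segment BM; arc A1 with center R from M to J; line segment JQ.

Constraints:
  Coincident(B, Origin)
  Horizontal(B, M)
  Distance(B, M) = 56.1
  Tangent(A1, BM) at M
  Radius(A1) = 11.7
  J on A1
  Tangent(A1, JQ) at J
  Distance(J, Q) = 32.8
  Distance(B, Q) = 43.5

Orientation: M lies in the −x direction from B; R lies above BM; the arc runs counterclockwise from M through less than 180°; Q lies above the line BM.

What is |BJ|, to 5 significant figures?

46.583

B is at the origin; B and M share the same y with |BM| = 56.1 and M on the −x side, so M = (-56.100, 0.0000). Since A1 is tangent to BM there, RM ⟂ BM, so R = M + (0, 11.7) = (-56.100, 11.700). Since RJ ⟂ JQ (tangency), |RQ| = √(11.7² + 32.8²) = 34.824 regardless of where J sits on A1. So Q lies on both circle(B, 43.5) and circle(R, 34.824); the above-BM intersection is Q = (-28.466, 32.892). J is the foot of the tangent from Q: J = (-46.275, 5.3477).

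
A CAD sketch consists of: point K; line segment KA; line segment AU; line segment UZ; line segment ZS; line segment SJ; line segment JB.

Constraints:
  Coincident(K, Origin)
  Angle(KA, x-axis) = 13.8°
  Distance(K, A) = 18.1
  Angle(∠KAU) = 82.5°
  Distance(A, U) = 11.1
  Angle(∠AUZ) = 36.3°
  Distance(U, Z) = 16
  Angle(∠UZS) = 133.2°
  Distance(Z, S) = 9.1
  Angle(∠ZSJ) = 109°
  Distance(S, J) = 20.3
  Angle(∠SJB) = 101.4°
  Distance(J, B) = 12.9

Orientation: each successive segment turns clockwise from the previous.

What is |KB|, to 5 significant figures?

34.827

K is at the origin; KA runs at 13.8° with length 18.1, so A = (17.578, 4.3175). ∠KAU = 82.5° gives AU at -83.700° from the x-axis; with |AU| = 11.1, U = (18.796, -6.7155). ∠AUZ = 36.3° gives UZ at 132.60° from the x-axis; with |UZ| = 16.0, Z = (7.9656, 5.0620). ∠UZS = 133.2° gives ZS at 85.800° from the x-axis; with |ZS| = 9.1, S = (8.6320, 14.138). ∠ZSJ = 109.0° gives SJ at 14.800° from the x-axis; with |SJ| = 20.3, J = (28.259, 19.323). ∠SJB = 101.4° gives JB at -63.800° from the x-axis; with |JB| = 12.9, B = (33.954, 7.7485). Then |KB| = |B − K| = 34.827.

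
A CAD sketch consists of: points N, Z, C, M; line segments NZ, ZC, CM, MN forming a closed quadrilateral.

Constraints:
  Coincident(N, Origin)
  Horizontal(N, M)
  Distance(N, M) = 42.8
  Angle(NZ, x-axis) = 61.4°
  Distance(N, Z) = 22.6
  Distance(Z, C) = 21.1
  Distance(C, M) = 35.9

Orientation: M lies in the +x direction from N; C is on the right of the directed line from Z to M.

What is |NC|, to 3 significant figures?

6.97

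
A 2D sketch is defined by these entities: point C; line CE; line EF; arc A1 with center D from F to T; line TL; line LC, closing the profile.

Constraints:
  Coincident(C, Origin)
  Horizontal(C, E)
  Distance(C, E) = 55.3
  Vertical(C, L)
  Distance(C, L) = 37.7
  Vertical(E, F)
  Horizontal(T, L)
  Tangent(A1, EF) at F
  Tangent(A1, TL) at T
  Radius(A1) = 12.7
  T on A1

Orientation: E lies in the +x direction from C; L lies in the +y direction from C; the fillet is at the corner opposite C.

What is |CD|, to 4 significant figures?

49.39

C is at the origin; CE is horizontal with |CE| = 55.3 and E on the +x side, so E = (55.30, 0.000). C and L share the same x with |CL| = 37.7 and L on the +y side, so L = (0.000, 37.70). The virtual corner opposite C is at (55.30, 37.70). Tangency of A1 to EF means the radius DF is perpendicular to EF and tangency of A1 to TL means the radius DT is perpendicular to TL, with radius 12.7, so the center D sits 12.7 in from both sides at D = (42.60, 25.00). Then |CD| = |D − C| = 49.39.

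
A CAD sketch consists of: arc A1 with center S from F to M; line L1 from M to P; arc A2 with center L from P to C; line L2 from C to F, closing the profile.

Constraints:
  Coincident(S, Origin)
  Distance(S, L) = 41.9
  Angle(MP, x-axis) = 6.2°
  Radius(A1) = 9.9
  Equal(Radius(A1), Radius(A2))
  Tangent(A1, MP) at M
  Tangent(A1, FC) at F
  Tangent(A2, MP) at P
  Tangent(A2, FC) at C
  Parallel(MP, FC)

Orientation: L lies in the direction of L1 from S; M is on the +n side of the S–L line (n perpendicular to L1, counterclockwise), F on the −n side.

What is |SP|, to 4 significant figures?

43.05

The slot axis is L1's direction at 6.2°, so u = (cos 6.2°, sin 6.2°) = (0.9942, 0.1080) and n = (−sin 6.2°, cos 6.2°) = (-0.1080, 0.9942). S is at the origin and L lies 41.9 along u from S, so L = 41.9·u = (41.65, 4.525). Tangency of A1 to both parallel lines with radius 9.9 puts M and F at S ± 9.9·n: M = (-1.069, 9.842), F = (1.069, -9.842). Equal radii place P and C the same way about L: P = L + 9.9·n = (40.59, 14.37), C = L − 9.9·n = (42.72, -5.317). Then |SP| = |P − S| = 43.05.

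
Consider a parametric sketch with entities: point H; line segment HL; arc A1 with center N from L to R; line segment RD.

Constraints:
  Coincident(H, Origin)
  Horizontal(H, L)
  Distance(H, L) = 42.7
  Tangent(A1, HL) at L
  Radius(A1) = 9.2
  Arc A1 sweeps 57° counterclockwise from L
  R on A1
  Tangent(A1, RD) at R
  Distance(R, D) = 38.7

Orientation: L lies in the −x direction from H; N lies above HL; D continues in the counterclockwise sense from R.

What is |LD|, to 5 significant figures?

46.604

H is at the origin; HL is horizontal with |HL| = 42.7 and L on the −x side, so L = (-42.700, 0.0000). The tangent condition forces NL to be normal to HL, so N = L + (0, 9.2) = (-42.700, 9.2000). On A1, L sits at bearing -90° from N; a 57° counterclockwise sweep puts R at bearing -33°, so R = N + 9.2·(cos -33°, sin -33°) = (-34.984, 4.1893). Tangency of A1 to RD means the radius NR is perpendicular to RD, so RD runs along (−sin -33°, cos -33°); with |RD| = 38.7, D = (-13.907, 36.646). Then |LD| = |D − L| = 46.604.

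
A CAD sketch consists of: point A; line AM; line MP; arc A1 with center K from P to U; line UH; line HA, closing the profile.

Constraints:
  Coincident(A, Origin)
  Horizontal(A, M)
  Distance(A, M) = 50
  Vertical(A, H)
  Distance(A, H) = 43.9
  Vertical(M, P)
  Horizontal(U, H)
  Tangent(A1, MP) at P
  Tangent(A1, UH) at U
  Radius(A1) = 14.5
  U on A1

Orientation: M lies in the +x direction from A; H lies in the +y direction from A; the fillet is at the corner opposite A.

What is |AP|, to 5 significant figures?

58.003

A is at the origin; A and M share the same y with |AM| = 50.0 and M on the +x side, so M = (50.000, 0.0000). AH is vertical with |AH| = 43.9 and H on the +y side, so H = (0.0000, 43.900). The virtual corner opposite A is at (50.000, 43.900). A1 meets MP tangentially, so KP is at right angles to MP and tangency of A1 to UH means the radius KU is perpendicular to UH, with radius 14.5, so the center K sits 14.5 in from both sides at K = (35.500, 29.400). That places the tangent points at P = (50.000, 29.400) on MP and U = (35.500, 43.900) on UH. Then |AP| = |P − A| = 58.003.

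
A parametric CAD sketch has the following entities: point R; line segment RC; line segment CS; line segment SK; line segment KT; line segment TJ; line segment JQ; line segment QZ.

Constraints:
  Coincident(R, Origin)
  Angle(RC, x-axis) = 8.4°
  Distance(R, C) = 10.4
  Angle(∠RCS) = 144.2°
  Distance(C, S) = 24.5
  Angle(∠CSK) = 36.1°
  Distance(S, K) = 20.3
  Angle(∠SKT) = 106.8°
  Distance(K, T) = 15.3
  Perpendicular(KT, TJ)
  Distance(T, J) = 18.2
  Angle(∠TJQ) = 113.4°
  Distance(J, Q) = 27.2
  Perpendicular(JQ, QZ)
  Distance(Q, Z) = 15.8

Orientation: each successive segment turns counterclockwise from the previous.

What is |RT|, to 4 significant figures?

5.476

R is at the origin; RC runs at 8.4° with length 10.4, so C = (10.29, 1.519). ∠RCS = 144.2° gives CS at 44.20° from the x-axis; with |CS| = 24.5, S = (27.85, 18.60). ∠CSK = 36.1° gives SK at -171.9° from the x-axis; with |SK| = 20.3, K = (7.755, 15.74). ∠SKT = 106.8° gives KT at -98.70° from the x-axis; with |KT| = 15.3, T = (5.441, 0.6156). Then |RT| = |T − R| = 5.476.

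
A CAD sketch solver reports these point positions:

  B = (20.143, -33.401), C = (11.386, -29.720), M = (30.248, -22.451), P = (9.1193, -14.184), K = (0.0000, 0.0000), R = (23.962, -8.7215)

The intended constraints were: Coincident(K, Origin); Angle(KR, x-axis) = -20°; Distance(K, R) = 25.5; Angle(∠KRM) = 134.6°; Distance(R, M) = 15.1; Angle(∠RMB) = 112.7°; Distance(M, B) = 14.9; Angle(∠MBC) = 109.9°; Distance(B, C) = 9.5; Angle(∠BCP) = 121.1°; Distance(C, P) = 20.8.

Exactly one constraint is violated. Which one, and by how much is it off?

Distance(C, P) = 20.8 — off by 5.10.

K = (0.00, 0.00) ✓; KR at -20.00° ✓; |KR| = 25.50 ✓; ∠KRM = 134.6° ✓; |RM| = 15.10 ✓; ∠RMB = 112.7° ✓; |MB| = 14.90 ✓; ∠MBC = 109.9° ✓; |BC| = 9.499 ✓; ∠BCP = 121.1° ✓; |CP| = 15.70 ✗.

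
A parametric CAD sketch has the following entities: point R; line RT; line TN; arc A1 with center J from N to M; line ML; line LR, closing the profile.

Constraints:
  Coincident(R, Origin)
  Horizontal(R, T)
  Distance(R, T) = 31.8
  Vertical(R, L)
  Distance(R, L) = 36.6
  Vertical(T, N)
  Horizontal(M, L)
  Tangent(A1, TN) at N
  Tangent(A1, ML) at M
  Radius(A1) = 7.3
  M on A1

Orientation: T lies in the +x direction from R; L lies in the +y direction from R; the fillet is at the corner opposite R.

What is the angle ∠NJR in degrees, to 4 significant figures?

129.9°

R is at the origin; R and T share the same y with |RT| = 31.8 and T on the +x side, so T = (31.80, 0.000). R and L share the same x with |RL| = 36.6 and L on the +y side, so L = (0.000, 36.60). The virtual corner opposite R is at (31.80, 36.60). Since A1 is tangent to TN there, JN ⟂ TN and the tangent condition forces JM to be normal to ML, with radius 7.3, so the center J sits 7.3 in from both sides at J = (24.50, 29.30). That places the tangent points at N = (31.80, 29.30) on TN and M = (24.50, 36.60) on ML. Then cos ∠NJR = JN·JR / (|JN||JR|), giving 129.9°.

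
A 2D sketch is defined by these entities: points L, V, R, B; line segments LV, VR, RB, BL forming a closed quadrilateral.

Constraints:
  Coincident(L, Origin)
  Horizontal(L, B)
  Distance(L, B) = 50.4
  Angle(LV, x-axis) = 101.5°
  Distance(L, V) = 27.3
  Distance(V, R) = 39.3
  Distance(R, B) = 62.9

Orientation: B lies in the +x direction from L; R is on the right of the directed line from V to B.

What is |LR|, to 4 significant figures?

16.58

L is at the origin; L and B share the same y with |LB| = 50.4 and B in +x, so B = (50.4, 0). LV runs at 101.5° with |LV| = 27.3, so V = (-5.443, 26.75). R is determined by |VR| = 39.3 and |RB| = 62.9 together: it lies at the intersection of circle(V, 39.3) and circle(B, 62.9). With |VB| = 61.92, the foot of the radical line on VB is 11.48 from V and the perpendicular offset is √(39.3² − 11.48²) = 37.58. Taking the right-of-VB solution: R = (-11.32, -12.11).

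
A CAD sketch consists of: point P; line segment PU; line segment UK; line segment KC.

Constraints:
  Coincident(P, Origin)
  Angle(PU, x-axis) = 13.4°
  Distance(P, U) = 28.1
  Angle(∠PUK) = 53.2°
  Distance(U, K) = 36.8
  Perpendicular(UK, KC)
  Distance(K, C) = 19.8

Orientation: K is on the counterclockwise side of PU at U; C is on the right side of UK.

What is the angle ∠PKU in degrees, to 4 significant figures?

48.41°

P is at the origin; PU runs at 13.4° with length 28.1, so U = 28.1·(cos 13.4°, sin 13.4°) = (27.34, 6.512). ∠PUK = 53.2°, so UK runs at 13.4° + (180° − 53.2°) = 140.2° from the x-axis; with |UK| = 36.8, K = U + 36.8·(cos 140.2°, sin 140.2°) = (-0.9378, 30.07). Then cos ∠PKU = KP·KU / (|KP||KU|), giving 48.41°.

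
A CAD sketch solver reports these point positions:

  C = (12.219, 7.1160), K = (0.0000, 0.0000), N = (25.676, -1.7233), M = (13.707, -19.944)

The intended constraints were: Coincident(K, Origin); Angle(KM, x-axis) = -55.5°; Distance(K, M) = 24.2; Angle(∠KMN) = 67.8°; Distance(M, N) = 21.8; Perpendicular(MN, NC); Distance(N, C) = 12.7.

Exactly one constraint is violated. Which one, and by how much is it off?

Distance(N, C) = 12.7 — off by 3.40.

K = (0.00, 0.00) ✓; KM at -55.50° ✓; |KM| = 24.20 ✓; ∠KMN = 67.80° ✓; |MN| = 21.80 ✓; ∠(MN, NC) = 90.00° ✓; |NC| = 16.10 ✗.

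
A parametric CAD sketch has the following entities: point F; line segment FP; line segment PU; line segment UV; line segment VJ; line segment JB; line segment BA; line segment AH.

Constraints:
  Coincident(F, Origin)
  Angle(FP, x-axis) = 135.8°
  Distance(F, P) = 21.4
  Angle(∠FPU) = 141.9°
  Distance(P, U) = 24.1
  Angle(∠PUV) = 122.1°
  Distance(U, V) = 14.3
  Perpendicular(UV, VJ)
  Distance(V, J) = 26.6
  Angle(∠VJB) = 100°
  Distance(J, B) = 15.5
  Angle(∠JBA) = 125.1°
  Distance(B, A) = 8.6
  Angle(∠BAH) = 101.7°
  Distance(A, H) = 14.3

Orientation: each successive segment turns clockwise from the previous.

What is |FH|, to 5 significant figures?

32.488

F is at the origin; FP runs at 135.8° with length 21.4, so P = (-15.342, 14.919). ∠FPU = 141.9° gives PU at 97.700° from the x-axis; with |PU| = 24.1, U = (-18.571, 38.802). ∠PUV = 122.1° gives UV at 39.800° from the x-axis; with |UV| = 14.3, V = (-7.5845, 47.956). UV ⟂ VJ, so VJ runs at -50.200°; with |VJ| = 26.6, J = (9.4424, 27.519). ∠VJB = 100.0° gives JB at -130.20° from the x-axis; with |JB| = 15.5, B = (-0.56218, 15.680). ∠JBA = 125.1° gives BA at 174.90° from the x-axis; with |BA| = 8.6, A = (-9.1281, 16.445). ∠BAH = 101.7° gives AH at 96.600° from the x-axis; with |AH| = 14.3, H = (-10.772, 30.650). Then |FH| = |H − F| = 32.488.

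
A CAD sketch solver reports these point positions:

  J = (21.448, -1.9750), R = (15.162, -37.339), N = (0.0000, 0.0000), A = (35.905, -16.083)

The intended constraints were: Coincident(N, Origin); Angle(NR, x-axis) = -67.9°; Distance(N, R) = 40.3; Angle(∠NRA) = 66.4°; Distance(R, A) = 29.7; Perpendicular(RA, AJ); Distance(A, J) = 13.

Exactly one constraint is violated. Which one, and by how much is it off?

Distance(A, J) = 13 — off by 7.20.

N = (0.00, 0.00) ✓; NR at -67.90° ✓; |NR| = 40.30 ✓; ∠NRA = 66.40° ✓; |RA| = 29.70 ✓; ∠(RA, AJ) = 90.00° ✓; |AJ| = 20.20 ✗.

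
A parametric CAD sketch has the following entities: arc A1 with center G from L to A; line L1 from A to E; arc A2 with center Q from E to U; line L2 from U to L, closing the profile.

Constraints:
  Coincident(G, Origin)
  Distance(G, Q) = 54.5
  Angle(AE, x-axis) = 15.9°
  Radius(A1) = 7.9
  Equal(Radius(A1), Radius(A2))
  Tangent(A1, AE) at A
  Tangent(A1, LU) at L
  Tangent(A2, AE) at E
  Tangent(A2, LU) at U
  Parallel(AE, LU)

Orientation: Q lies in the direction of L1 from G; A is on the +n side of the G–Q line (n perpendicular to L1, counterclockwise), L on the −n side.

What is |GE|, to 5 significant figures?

55.070

The slot axis is L1's direction at 15.9°, so u = (cos 15.9°, sin 15.9°) = (0.96174, 0.27396) and n = (−sin 15.9°, cos 15.9°) = (-0.27396, 0.96174). G is at the origin and Q lies 54.5 along u from G, so Q = 54.5·u = (52.415, 14.931). Tangency of A1 to both parallel lines with radius 7.9 puts A and L at G ± 7.9·n: A = (-2.1643, 7.5978), L = (2.1643, -7.5978). Equal radii place E and U the same way about Q: E = Q + 7.9·n = (50.251, 22.529), U = Q − 7.9·n = (54.579, 7.3330). Then |GE| = |E − G| = 55.070.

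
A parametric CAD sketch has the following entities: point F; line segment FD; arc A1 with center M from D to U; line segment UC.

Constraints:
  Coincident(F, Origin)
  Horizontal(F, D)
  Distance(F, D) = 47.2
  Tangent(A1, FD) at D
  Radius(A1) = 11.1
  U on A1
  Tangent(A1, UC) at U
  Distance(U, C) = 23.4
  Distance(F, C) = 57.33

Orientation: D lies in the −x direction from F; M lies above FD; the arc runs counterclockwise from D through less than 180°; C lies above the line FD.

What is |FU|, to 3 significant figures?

39.4

F is at the origin; F and D share the same y with |FD| = 47.2 and D on the −x side, so D = (-47.2, 0.00). Since A1 is tangent to FD there, MD ⟂ FD, so M = D + (0, 11.1) = (-47.2, 11.1). Since MU ⟂ UC (tangency), |MC| = √(11.1² + 23.4²) = 25.9 regardless of where U sits on A1. So C lies on both circle(F, 57.33) and circle(M, 25.9); the above-FD intersection is C = (-44.0, 36.8). U is the foot of the tangent from C: U = (-36.7, 14.6).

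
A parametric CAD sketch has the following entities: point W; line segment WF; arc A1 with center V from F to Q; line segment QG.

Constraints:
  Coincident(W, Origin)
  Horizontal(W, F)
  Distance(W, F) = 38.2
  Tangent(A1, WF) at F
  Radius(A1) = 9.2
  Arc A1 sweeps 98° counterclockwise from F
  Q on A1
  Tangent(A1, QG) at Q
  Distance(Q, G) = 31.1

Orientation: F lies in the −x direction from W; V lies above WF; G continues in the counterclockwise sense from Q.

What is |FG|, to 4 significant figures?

41.55

On A1, F sits at bearing -90° from V; a 98° counterclockwise sweep puts Q at bearing 8°, so Q = V + 9.2·(cos 8°, sin 8°) = (-29.09, 10.48). Since A1 is tangent to QG there, VQ ⟂ QG, so QG runs along (−sin 8°, cos 8°); with |QG| = 31.1, G = (-33.42, 41.28). Then |FG| = |G − F| = 41.55.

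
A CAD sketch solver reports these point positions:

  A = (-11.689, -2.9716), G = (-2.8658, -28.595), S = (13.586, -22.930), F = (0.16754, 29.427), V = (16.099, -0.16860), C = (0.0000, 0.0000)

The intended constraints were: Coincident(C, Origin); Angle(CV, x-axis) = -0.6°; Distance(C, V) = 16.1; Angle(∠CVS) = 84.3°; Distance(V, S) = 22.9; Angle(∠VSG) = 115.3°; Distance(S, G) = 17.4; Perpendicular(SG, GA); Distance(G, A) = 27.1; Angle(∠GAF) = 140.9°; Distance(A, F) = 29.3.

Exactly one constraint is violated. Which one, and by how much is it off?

Distance(A, F) = 29.3 — off by 5.20.

C = (0.00, 0.00) ✓; CV at -0.6000° ✓; |CV| = 16.10 ✓; ∠CVS = 84.30° ✓; |VS| = 22.90 ✓; ∠VSG = 115.3° ✓; |SG| = 17.40 ✓; ∠(SG, GA) = 90.00° ✓; |GA| = 27.10 ✓; ∠GAF = 140.9° ✓; |AF| = 34.50 ✗.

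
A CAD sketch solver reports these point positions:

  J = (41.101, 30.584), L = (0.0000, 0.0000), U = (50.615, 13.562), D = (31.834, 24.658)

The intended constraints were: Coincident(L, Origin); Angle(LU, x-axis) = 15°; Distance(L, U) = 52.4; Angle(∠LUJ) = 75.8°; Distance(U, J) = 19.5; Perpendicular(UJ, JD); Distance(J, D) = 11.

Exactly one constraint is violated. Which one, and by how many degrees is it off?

Perpendicular(UJ, JD) — off by 3.40°.

L = (0.00, 0.00) ✓; LU at 15.00° ✓; |LU| = 52.40 ✓; ∠LUJ = 75.80° ✓; |UJ| = 19.50 ✓; ∠(UJ, JD) = 93.40° ✗; |JD| = 11.00 ✓.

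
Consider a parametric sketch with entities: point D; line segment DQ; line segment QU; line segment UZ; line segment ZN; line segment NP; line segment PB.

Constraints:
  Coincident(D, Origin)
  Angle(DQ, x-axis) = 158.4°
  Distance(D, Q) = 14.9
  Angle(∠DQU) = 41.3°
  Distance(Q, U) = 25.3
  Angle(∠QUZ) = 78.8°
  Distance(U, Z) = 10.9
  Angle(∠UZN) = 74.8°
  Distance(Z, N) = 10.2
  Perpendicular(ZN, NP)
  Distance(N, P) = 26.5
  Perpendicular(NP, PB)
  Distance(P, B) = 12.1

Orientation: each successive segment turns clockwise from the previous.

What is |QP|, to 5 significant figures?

31.244

D is at the origin; DQ runs at 158.4° with length 14.9, so Q = (-13.854, 5.4851). ∠DQU = 41.3° gives QU at 19.700° from the x-axis; with |QU| = 25.3, U = (9.9655, 14.014). ∠QUZ = 78.8° gives UZ at -81.500° from the x-axis; with |UZ| = 10.9, Z = (11.577, 3.2333). ∠UZN = 74.8° gives ZN at 173.30° from the x-axis; with |ZN| = 10.2, N = (1.4463, 4.4233). The perpendicularity gives NP at right angles to ZN, so NP runs at 83.300°; with |NP| = 26.5, P = (4.5381, 30.742). Then |QP| = |P − Q| = 31.244.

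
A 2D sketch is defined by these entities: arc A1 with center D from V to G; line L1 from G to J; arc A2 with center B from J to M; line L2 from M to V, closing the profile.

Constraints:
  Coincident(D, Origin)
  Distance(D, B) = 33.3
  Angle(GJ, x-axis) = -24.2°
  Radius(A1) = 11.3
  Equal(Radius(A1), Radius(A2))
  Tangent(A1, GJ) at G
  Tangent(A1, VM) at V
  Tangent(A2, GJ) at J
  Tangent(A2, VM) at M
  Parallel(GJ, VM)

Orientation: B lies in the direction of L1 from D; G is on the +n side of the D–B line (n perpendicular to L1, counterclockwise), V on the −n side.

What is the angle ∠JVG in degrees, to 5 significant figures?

55.836°

The slot axis is L1's direction at -24.2°, so u = (cos -24.2°, sin -24.2°) = (0.91212, -0.40992) and n = (−sin -24.2°, cos -24.2°) = (0.40992, 0.91212). D is at the origin and B lies 33.3 along u from D, so B = 33.3·u = (30.374, -13.650). Tangency of A1 to both parallel lines with radius 11.3 puts G and V at D ± 11.3·n: G = (4.6321, 10.307), V = (-4.6321, -10.307). Equal radii place J and M the same way about B: J = B + 11.3·n = (35.006, -3.3435), M = B − 11.3·n = (25.741, -23.957). Then cos ∠JVG = VJ·VG / (|VJ||VG|), giving 55.836°.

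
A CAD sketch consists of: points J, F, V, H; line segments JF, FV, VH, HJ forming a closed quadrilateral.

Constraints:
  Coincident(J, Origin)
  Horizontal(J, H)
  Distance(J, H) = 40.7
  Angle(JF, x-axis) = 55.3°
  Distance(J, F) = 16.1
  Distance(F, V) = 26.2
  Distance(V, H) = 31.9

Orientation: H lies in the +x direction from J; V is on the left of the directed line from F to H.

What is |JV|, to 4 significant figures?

41.91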